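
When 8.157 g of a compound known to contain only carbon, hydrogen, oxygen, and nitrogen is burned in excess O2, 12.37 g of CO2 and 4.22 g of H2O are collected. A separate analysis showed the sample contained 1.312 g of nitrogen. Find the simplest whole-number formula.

mol C = 12.37 / 44.01 = 0.2811; mass C = 0.2811 × 12.01 = 3.376 g
mol H = 2 × (4.22 / 18.02) = 0.4684; mass H = 0.4684 × 1.008 = 0.4721 g
mol N = 1.312 / 14.01 = 0.09365
mass O = 8.157 − (5.160) = 2.997 g → mol O = 0.1873
Smallest is N at 0.09365 mol; normalising gives C 3.001, H 5.001, N 1.000, O 2.000
Ratio ≈ 3:5:1:2, so the empirical formula is C3H5NO2

C3H5NO2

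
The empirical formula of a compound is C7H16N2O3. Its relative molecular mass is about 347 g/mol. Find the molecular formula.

C14H32N4O6

Empirical-formula mass = 176.22 g/mol
n = 347 / 176.22 = 1.97 ≈ 2
Molecular formula = (C7H16N2O3)2 = C14H32N4O6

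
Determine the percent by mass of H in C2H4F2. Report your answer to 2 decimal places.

6.10%

Molar mass = 2(12.01) + 4(1.008) + 2(19.00) = 66.052 g/mol
Mass of H per mole = 4 × 1.008 = 4.032 g
% H = 4.032 / 66.052 × 100 = 6.10%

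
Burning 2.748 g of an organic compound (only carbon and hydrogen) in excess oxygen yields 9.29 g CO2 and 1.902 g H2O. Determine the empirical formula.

CH

mol C = 9.29 / 44.01 = 0.2111; mass C = 0.2111 × 12.01 = 2.535 g
mol H = 2 × (1.902 / 18.02) = 0.2111; mass H = 0.2111 × 1.008 = 0.2128 g
Ratios (÷ 0.2111): C 1.000, H 1.000
≈ 1:1 → CH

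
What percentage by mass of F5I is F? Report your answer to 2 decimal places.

Molar mass = 5(19.00) + 1(126.90) = 221.900 g/mol
Mass of F per mole = 5 × 19.00 = 95.000 g
% F = 95.000 / 221.900 × 100 = 42.81%

42.81%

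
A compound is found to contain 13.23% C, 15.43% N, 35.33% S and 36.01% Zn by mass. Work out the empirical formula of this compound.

C2N2S2Zn

Assume 100 g: 13.23 g C, 15.43 g N, 35.33 g S, 36.01 g Zn.
n(C) = 13.23/12.01 = 1.102, n(N) = 15.43/14.01 = 1.101, n(S) = 35.33/32.07 = 1.102, n(Zn) = 36.01/65.38 = 0.5508
Ratios (÷ 0.5508): C 2.000, N 2.000, S 2.000, Zn 1.000
Ratio ≈ 2:2:2:1, so the empirical formula is C2N2S2Zn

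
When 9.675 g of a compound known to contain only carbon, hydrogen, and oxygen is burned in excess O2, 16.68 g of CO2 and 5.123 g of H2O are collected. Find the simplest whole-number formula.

mol C = 16.68 / 44.01 = 0.3790; mass C = 0.3790 × 12.01 = 4.552 g
mol H = 2 × (5.123 / 18.02) = 0.5686; mass H = 0.5686 × 1.008 = 0.5731 g
mass O = 9.675 − (5.125) = 4.550 g → mol O = 0.2844
Smallest is O at 0.2844 mol; normalising gives C 1.333, H 1.999, O 1.000
Scaling by 3: C 4.00, H 6.00, O 3.00 → C4H6O3

C4H6O3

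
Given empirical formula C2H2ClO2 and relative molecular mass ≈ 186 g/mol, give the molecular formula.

Empirical-formula mass = 93.49 g/mol
n = 186 / 93.49 = 1.99 ≈ 2
Molecular formula = (C2H2ClO2)2 = C4H4Cl2O4

C4H4Cl2O4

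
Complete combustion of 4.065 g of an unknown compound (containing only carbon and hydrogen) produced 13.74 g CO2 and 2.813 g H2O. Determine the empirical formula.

CH

mol C = 13.74 / 44.01 = 0.3122; mass C = 0.3122 × 12.01 = 3.750 g
mol H = 2 × (2.813 / 18.02) = 0.3122; mass H = 0.3122 × 1.008 = 0.3147 g
Divide by the smallest (0.3122 mol C): C 1.000, H 1.000
Ratio ≈ 1:1, so the empirical formula is CH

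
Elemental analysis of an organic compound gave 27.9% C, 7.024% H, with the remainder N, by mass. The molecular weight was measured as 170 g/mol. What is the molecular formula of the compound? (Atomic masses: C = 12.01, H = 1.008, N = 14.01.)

C4H12N8

Assume 100 g: 27.9 g C, 7.024 g H, 65.076 g N.
Moles — C: 27.9 / 12.01 = 2.323 mol; H: 7.024 / 1.008 = 6.968 mol; N: 65.076 / 14.01 = 4.645 mol
Divide by the smallest (2.323 mol C): C 1.000, H 3.000, N 2.000
Ratio ≈ 1:3:2, so the empirical formula is CH3N2
Empirical-formula mass = 43.05 g/mol
n = 170 / 43.05 = 3.95 ≈ 4
Molecular formula = (CH3N2)×4 = C4H12N8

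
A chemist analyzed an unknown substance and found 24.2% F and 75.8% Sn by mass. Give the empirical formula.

Assume 100 g: 24.2 g F, 75.8 g Sn.
F: 24.2 g ÷ 19.00 g/mol = 1.274 mol
Sn: 75.8 g ÷ 118.71 g/mol = 0.6385 mol
Divide by the smallest (0.6385 mol Sn): F 1.995, Sn 1.000
≈ 2:1 → F2Sn

F2Sn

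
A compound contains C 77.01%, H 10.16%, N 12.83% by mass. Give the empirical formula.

Assume 100 g: 77.01 g C, 10.16 g H, 12.83 g N.
Moles — C: 77.01 / 12.01 = 6.412 mol; H: 10.16 / 1.008 = 10.08 mol; N: 12.83 / 14.01 = 0.9158 mol
Divide by the smallest (0.9158 mol N): C 7.002, H 11.006, N 1.000
→ C7H11N

C7H11N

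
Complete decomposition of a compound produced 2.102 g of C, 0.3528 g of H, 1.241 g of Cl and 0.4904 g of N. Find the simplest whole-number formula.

C5H10ClN

Moles — C: 2.102 / 12.01 = 0.175 mol; H: 0.3528 / 1.008 = 0.35 mol; Cl: 1.241 / 35.45 = 0.03501 mol; N: 0.4904 / 14.01 = 0.035 mol
Smallest is N at 0.035 mol; normalising gives C 5.000, H 9.999, Cl 1.000, N 1.000
≈ 5:10:1:1 → C5H10ClN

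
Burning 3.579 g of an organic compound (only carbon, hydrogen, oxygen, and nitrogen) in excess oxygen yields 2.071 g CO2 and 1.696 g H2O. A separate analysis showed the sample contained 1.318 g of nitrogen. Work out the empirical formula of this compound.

CH4N2O2

mol C = 2.071 / 44.01 = 0.04706; mass C = 0.04706 × 12.01 = 0.5652 g
mol H = 2 × (1.696 / 18.02) = 0.1882; mass H = 0.1882 × 1.008 = 0.1897 g
mol N = 1.318 / 14.01 = 0.09408
mass O = 3.579 − (2.073) = 1.506 g → mol O = 0.09413
Ratios (÷ 0.04706): C 1.000, H 4.000, N 1.999, O 2.000
→ CH4N2O2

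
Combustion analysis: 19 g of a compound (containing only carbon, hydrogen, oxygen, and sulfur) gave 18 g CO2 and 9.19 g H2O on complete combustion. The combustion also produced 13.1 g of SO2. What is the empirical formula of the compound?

mol C = 18 / 44.01 = 0.4090; mass C = 0.4090 × 12.01 = 4.912 g
mol H = 2 × (9.19 / 18.02) = 1.020; mass H = 1.020 × 1.008 = 1.028 g
mol S = 13.1 / 64.07 = 0.2045; mass S = 6.557 g
mass O = 19 − (12.50) = 6.503 g → mol O = 0.4064
Smallest is S at 0.2045 mol; normalising gives C 2.000, H 4.989, O 1.988, S 1.000
≈ 2:5:2:1 → C2H5O2S

C2H5O2S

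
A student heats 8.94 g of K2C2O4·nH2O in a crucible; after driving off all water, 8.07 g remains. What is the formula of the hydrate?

Mass of water lost = 8.94 − 8.07 = 0.87 g → 0.87 / 18.02 = 0.04828 mol H2O
Molar mass of K2C2O4 = 166.22 g/mol → mol K2C2O4 = 8.07 / 166.22 = 0.04855
n = 0.04828 / 0.04855 = 0.99 ≈ 1 → K2C2O4·H2O

K2C2O4·H2O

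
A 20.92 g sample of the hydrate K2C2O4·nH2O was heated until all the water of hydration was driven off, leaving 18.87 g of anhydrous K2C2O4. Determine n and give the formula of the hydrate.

K2C2O4·H2O

Mass of water lost = 20.92 − 18.87 = 2.05 g → 2.05 / 18.02 = 0.1138 mol H2O
Molar mass of K2C2O4 = 166.22 g/mol → mol K2C2O4 = 18.87 / 166.22 = 0.1135
n = 0.1138 / 0.1135 = 1.00 ≈ 1 → K2C2O4·H2O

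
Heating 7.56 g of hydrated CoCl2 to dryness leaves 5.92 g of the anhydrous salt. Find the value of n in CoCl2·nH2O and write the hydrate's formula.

Mass of water lost = 7.56 − 5.92 = 1.64 g → 1.64 / 18.02 = 0.09101 mol H2O
Molar mass of CoCl2 = 129.83 g/mol → mol CoCl2 = 5.92 / 129.83 = 0.0456
n = 0.09101 / 0.0456 = 2.00 ≈ 2 → CoCl2·2H2O

CoCl2·2H2O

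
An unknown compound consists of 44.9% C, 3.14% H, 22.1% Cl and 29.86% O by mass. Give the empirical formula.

C6H5ClO3

Assume 100 g: 44.9 g C, 3.14 g H, 22.1 g Cl, 29.86 g O.
Moles — C: 44.9 / 12.01 = 3.739 mol; H: 3.14 / 1.008 = 3.115 mol; Cl: 22.1 / 35.45 = 0.6234 mol; O: 29.86 / 16.00 = 1.866 mol
Smallest is Cl at 0.6234 mol; normalising gives C 5.997, H 4.997, Cl 1.000, O 2.994
→ C6H5ClO3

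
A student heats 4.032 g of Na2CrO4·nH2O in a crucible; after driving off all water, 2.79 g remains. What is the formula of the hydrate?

Na2CrO4·4H2O

Mass of water lost = 4.032 − 2.79 = 1.242 g → 1.242 / 18.02 = 0.06892 mol H2O
Molar mass of Na2CrO4 = 161.98 g/mol → mol Na2CrO4 = 2.79 / 161.98 = 0.01722
n = 0.06892 / 0.01722 = 4.00 ≈ 4 → Na2CrO4·4H2O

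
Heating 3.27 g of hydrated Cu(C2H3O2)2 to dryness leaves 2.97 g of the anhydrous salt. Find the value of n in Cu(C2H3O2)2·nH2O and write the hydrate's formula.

Cu(C2H3O2)2·H2O

Mass of water lost = 3.27 − 2.97 = 0.3 g → 0.3 / 18.02 = 0.01665 mol H2O
Molar mass of Cu(C2H3O2)2 = 181.64 g/mol → mol Cu(C2H3O2)2 = 2.97 / 181.64 = 0.01635
n = 0.01665 / 0.01635 = 1.02 ≈ 1 → Cu(C2H3O2)2·H2O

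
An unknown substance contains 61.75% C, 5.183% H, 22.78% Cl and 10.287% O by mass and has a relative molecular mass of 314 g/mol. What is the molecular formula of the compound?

C16H16Cl2O2

Assume 100 g: 61.75 g C, 5.183 g H, 22.78 g Cl, 10.287 g O.
Moles — C: 61.75 / 12.01 = 5.142 mol; H: 5.183 / 1.008 = 5.142 mol; Cl: 22.78 / 35.45 = 0.6426 mol; O: 10.287 / 16.00 = 0.6429 mol
Divide by the smallest (0.6426 mol Cl): C 8.001, H 8.002, Cl 1.000, O 1.001
→ C8H8ClO
Empirical-formula mass = 155.59 g/mol
n = 314 / 155.59 = 2.02 ≈ 2
Molecular formula = (C8H8ClO)×2 = C16H16Cl2O2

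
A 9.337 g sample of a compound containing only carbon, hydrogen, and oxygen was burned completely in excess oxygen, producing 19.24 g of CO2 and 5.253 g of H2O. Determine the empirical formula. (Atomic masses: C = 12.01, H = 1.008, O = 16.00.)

mol C = 19.24 / 44.01 = 0.4372; mass C = 0.4372 × 12.01 = 5.250 g
mol H = 2 × (5.253 / 18.02) = 0.5830; mass H = 0.5830 × 1.008 = 0.5877 g
mass O = 9.337 − (5.838) = 3.499 g → mol O = 0.2187
Divide by the smallest (0.2187 mol O): C 1.999, H 2.666, O 1.000
Scaling by 3: C 6.00, H 8.00, O 3.00 → C6H8O3

C6H8O3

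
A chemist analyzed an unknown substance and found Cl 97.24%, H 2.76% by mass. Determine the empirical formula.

ClH

Assume 100 g: 97.24 g Cl, 2.76 g H.
Moles — Cl: 97.24 / 35.45 = 2.743 mol; H: 2.76 / 1.008 = 2.738 mol
Divide by the smallest (2.738 mol H): Cl 1.002, H 1.000
≈ 1:1 → ClH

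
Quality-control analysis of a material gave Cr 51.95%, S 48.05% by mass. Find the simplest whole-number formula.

Assume 100 g: 51.95 g Cr, 48.05 g S.
Cr: 51.95 g ÷ 52.00 g/mol = 0.999 mol
S: 48.05 g ÷ 32.07 g/mol = 1.498 mol
Divide by the smallest (0.999 mol Cr): Cr 1.000, S 1.500
Multiply by 2: Cr 2.00, S 3.00 → Cr2S3

Cr2S3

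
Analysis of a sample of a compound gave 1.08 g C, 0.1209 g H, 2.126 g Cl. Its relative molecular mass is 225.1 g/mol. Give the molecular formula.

C: 1.08 g ÷ 12.01 g/mol = 0.08993 mol
H: 0.1209 g ÷ 1.008 g/mol = 0.1199 mol
Cl: 2.126 g ÷ 35.45 g/mol = 0.05997 mol
Ratios (÷ 0.05997): C 1.499, H 2.000, Cl 1.000
Scaling by 2: C 3.00, H 4.00, Cl 2.00 → C3H4Cl2
Empirical-formula mass = 110.96 g/mol
n = 225.1 / 110.96 = 2.03 ≈ 2
Molecular formula = (C3H4Cl2)×2 = C6H8Cl4

C6H8Cl4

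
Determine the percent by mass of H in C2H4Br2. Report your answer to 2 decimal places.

2.15%

Molar mass = 2(12.01) + 4(1.008) + 2(79.90) = 187.852 g/mol
Mass of H per mole = 4 × 1.008 = 4.032 g
% H = 4.032 / 187.852 × 100 = 2.15%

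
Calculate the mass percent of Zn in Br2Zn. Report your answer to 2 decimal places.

29.03%

Molar mass = 2(79.90) + 1(65.38) = 225.180 g/mol
Mass of Zn per mole = 1 × 65.38 = 65.380 g
% Zn = 65.380 / 225.180 × 100 = 29.03%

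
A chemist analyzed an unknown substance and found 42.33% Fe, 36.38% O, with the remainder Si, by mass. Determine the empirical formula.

FeO3Si

Assume 100 g: 42.33 g Fe, 36.38 g O, 21.29 g Si.
Moles — Fe: 42.33 / 55.85 = 0.7579 mol; O: 36.38 / 16.00 = 2.274 mol; Si: 21.29 / 28.09 = 0.7579 mol
Smallest is Si at 0.7579 mol; normalising gives Fe 1.000, O 3.000, Si 1.000
≈ 1:3:1 → FeO3Si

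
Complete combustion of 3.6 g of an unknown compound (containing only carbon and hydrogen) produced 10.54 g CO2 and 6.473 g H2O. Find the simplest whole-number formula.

CH3

mol C = 10.54 / 44.01 = 0.2395; mass C = 0.2395 × 12.01 = 2.876 g
mol H = 2 × (6.473 / 18.02) = 0.7184; mass H = 0.7184 × 1.008 = 0.7242 g
Smallest is C at 0.2395 mol; normalising gives C 1.000, H 3.000
Ratio ≈ 1:3, so the empirical formula is CH3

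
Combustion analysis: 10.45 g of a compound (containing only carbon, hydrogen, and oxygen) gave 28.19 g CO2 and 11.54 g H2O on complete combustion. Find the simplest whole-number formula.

C7H14O

mol C = 28.19 / 44.01 = 0.6405; mass C = 0.6405 × 12.01 = 7.693 g
mol H = 2 × (11.54 / 18.02) = 1.281; mass H = 1.281 × 1.008 = 1.291 g
mass O = 10.45 − (8.984) = 1.466 g → mol O = 0.09163
Smallest is O at 0.09163 mol; normalising gives C 6.990, H 13.978, O 1.000
≈ 7:14:1 → C7H14O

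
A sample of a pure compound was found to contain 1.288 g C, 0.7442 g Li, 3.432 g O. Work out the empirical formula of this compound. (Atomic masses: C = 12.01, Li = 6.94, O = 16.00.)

CLiO2

n(C) = 1.288/12.01 = 0.1072, n(Li) = 0.7442/6.94 = 0.1072, n(O) = 3.432/16.00 = 0.2145
Ratios (÷ 0.1072): C 1.000, Li 1.000, O 2.000
→ CLiO2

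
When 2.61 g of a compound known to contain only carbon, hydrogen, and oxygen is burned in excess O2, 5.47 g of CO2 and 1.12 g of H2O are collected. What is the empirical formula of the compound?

mol C = 5.47 / 44.01 = 0.1243; mass C = 0.1243 × 12.01 = 1.493 g
mol H = 2 × (1.12 / 18.02) = 0.1243; mass H = 0.1243 × 1.008 = 0.1253 g
mass O = 2.61 − (1.618) = 0.9920 g → mol O = 0.06200
Divide by the smallest (0.062 mol O): C 2.005, H 2.005, O 1.000
Ratio ≈ 2:2:1, so the empirical formula is C2H2O

C2H2O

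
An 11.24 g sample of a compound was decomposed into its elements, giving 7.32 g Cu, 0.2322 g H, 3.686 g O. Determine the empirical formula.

Cu: 7.32 g ÷ 63.55 g/mol = 0.1152 mol
H: 0.2322 g ÷ 1.008 g/mol = 0.2304 mol
O: 3.686 g ÷ 16.00 g/mol = 0.2304 mol
Divide by the smallest (0.1152 mol Cu): Cu 1.000, H 2.000, O 2.000
≈ 1:2:2 → CuH2O2

CuH2O2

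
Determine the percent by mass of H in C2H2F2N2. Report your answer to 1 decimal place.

2.2%

Molar mass = 2(12.01) + 2(1.008) + 2(19.00) + 2(14.01) = 92.056 g/mol
Mass of H per mole = 2 × 1.008 = 2.016 g
% H = 2.016 / 92.056 × 100 = 2.2%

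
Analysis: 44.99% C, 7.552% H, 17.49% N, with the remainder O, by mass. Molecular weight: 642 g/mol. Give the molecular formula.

C24H48N8O12

Assume 100 g: 44.99 g C, 7.552 g H, 17.49 g N, 29.968 g O.
n(C) = 44.99/12.01 = 3.746, n(H) = 7.552/1.008 = 7.492, n(N) = 17.49/14.01 = 1.248, n(O) = 29.968/16.00 = 1.873
Ratios (÷ 1.248): C 3.001, H 6.001, N 1.000, O 1.500
Multiply by 2: C 6.00, H 12.00, N 2.00, O 3.00 → C6H12N2O3
Empirical-formula mass = 160.18 g/mol
n = 642 / 160.18 = 4.01 ≈ 4
Molecular formula = (C6H12N2O3)×4 = C24H48N8O12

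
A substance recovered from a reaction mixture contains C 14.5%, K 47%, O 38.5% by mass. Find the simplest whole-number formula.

CKO2

Assume 100 g: 14.5 g C, 47 g K, 38.5 g O.
C: 14.5 g ÷ 12.01 g/mol = 1.207 mol
K: 47 g ÷ 39.10 g/mol = 1.202 mol
O: 38.5 g ÷ 16.00 g/mol = 2.406 mol
Smallest is K at 1.202 mol; normalising gives C 1.004, K 1.000, O 2.002
≈ 1:1:2 → CKO2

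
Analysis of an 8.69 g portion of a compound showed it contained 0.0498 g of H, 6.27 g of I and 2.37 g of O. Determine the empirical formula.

HIO3

Moles — H: 0.0498 / 1.008 = 0.0494 mol; I: 6.27 / 126.90 = 0.04941 mol; O: 2.37 / 16.00 = 0.1481 mol
Smallest is H at 0.0494 mol; normalising gives H 1.000, I 1.000, O 2.998
Ratio ≈ 1:1:3, so the empirical formula is HIO3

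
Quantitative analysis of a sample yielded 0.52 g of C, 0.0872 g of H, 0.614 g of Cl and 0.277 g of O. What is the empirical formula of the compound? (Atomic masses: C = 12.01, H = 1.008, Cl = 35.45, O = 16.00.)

C: 0.52 g ÷ 12.01 g/mol = 0.0433 mol
H: 0.0872 g ÷ 1.008 g/mol = 0.08651 mol
Cl: 0.614 g ÷ 35.45 g/mol = 0.01732 mol
O: 0.277 g ÷ 16.00 g/mol = 0.01731 mol
Ratios (÷ 0.01731): C 2.501, H 4.997, Cl 1.000, O 1.000
×2: C 5.00, H 9.99, Cl 2.00, O 2.00 → C5H10Cl2O2

C5H10Cl2O2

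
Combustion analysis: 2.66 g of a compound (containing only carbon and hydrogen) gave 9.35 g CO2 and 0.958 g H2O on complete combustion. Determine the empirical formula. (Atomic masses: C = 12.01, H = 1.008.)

mol C = 9.35 / 44.01 = 0.2125; mass C = 0.2125 × 12.01 = 2.552 g
mol H = 2 × (0.958 / 18.02) = 0.1063; mass H = 0.1063 × 1.008 = 0.1072 g
Ratios (÷ 0.1063): C 1.998, H 1.000
Ratio ≈ 2:1, so the empirical formula is C2H

C2H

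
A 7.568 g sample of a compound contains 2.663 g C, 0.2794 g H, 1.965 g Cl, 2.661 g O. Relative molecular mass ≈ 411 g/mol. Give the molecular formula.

n(C) = 2.663/12.01 = 0.2217, n(H) = 0.2794/1.008 = 0.2772, n(Cl) = 1.965/35.45 = 0.05543, n(O) = 2.661/16.00 = 0.1663
Ratios (÷ 0.05543): C 4.000, H 5.001, Cl 1.000, O 3.000
≈ 4:5:1:3 → C4H5ClO3
Empirical-formula mass = 136.53 g/mol
n = 411 / 136.53 = 3.01 ≈ 3
Molecular formula = (C4H5ClO3)×3 = C12H15Cl3O9

C12H15Cl3O9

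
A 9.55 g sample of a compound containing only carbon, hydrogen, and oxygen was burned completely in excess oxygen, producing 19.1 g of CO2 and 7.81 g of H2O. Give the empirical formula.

C2H4O

mol C = 19.1 / 44.01 = 0.4340; mass C = 0.4340 × 12.01 = 5.212 g
mol H = 2 × (7.81 / 18.02) = 0.8668; mass H = 0.8668 × 1.008 = 0.8737 g
mass O = 9.55 − (6.086) = 3.464 g → mol O = 0.2165
Smallest is O at 0.2165 mol; normalising gives C 2.005, H 4.004, O 1.000
≈ 2:4:1 → C2H4O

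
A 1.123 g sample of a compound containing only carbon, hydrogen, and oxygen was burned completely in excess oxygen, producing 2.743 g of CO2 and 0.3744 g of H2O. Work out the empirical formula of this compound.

C3H2O

mol C = 2.743 / 44.01 = 0.06233; mass C = 0.06233 × 12.01 = 0.7485 g
mol H = 2 × (0.3744 / 18.02) = 0.04155; mass H = 0.04155 × 1.008 = 0.04189 g
mass O = 1.123 − (0.7904) = 0.3326 g → mol O = 0.02079
Ratios (÷ 0.02079): C 2.999, H 1.999, O 1.000
≈ 3:2:1 → C3H2O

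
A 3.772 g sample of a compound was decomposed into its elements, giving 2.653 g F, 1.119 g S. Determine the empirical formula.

n(F) = 2.653/19.00 = 0.1396, n(S) = 1.119/32.07 = 0.03489
Divide by the smallest (0.03489 mol S): F 4.002, S 1.000
Ratio ≈ 4:1, so the empirical formula is F4S

F4S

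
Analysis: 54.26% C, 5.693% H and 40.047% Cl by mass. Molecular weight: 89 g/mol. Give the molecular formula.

Assume 100 g: 54.26 g C, 5.693 g H, 40.047 g Cl.
Moles — C: 54.26 / 12.01 = 4.518 mol; H: 5.693 / 1.008 = 5.648 mol; Cl: 40.047 / 35.45 = 1.13 mol
Ratios (÷ 1.13): C 3.999, H 5.000, Cl 1.000
Ratio ≈ 4:5:1, so the empirical formula is C4H5Cl
Empirical-formula mass = 88.53 g/mol
n = 89 / 88.53 = 1.01 ≈ 1
Molecular formula = empirical formula = C4H5Cl

C4H5Cl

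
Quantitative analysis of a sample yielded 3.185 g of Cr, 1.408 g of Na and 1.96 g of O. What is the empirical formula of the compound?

Moles — Cr: 3.185 / 52.00 = 0.06125 mol; Na: 1.408 / 22.99 = 0.06124 mol; O: 1.96 / 16.00 = 0.1225 mol
Divide by the smallest (0.06124 mol Na): Cr 1.000, Na 1.000, O 2.000
→ CrNaO2

CrNaO2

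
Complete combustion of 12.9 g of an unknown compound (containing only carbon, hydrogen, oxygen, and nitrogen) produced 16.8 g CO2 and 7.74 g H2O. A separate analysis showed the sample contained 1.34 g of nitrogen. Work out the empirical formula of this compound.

C4H9NO4

mol C = 16.8 / 44.01 = 0.3817; mass C = 0.3817 × 12.01 = 4.585 g
mol H = 2 × (7.74 / 18.02) = 0.8590; mass H = 0.8590 × 1.008 = 0.8659 g
mol N = 1.34 / 14.01 = 0.09565
mass O = 12.9 − (6.791) = 6.109 g → mol O = 0.3818
Smallest is N at 0.09565 mol; normalising gives C 3.991, H 8.982, N 1.000, O 3.992
Ratio ≈ 4:9:1:4, so the empirical formula is C4H9NO4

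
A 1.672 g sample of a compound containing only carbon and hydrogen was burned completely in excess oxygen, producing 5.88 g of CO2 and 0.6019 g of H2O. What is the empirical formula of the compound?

mol C = 5.88 / 44.01 = 0.1336; mass C = 0.1336 × 12.01 = 1.605 g
mol H = 2 × (0.6019 / 18.02) = 0.06680; mass H = 0.06680 × 1.008 = 0.06734 g
Ratios (÷ 0.0668): C 2.000, H 1.000
→ C2H

C2H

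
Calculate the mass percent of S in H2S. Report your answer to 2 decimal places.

94.09%

Molar mass = 2(1.008) + 1(32.07) = 34.086 g/mol
Mass of S per mole = 1 × 32.07 = 32.070 g
% S = 32.070 / 34.086 × 100 = 94.09%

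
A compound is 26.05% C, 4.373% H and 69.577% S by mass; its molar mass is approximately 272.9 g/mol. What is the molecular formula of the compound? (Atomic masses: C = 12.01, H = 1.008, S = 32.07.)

C6H12S6

Assume 100 g: 26.05 g C, 4.373 g H, 69.577 g S.
C: 26.05 g ÷ 12.01 g/mol = 2.169 mol
H: 4.373 g ÷ 1.008 g/mol = 4.338 mol
S: 69.577 g ÷ 32.07 g/mol = 2.17 mol
Divide by the smallest (2.169 mol C): C 1.000, H 2.000, S 1.000
≈ 1:2:1 → CH2S
Empirical-formula mass = 46.10 g/mol
n = 272.9 / 46.10 = 5.92 ≈ 6
Molecular formula = (CH2S)×6 = C6H12S6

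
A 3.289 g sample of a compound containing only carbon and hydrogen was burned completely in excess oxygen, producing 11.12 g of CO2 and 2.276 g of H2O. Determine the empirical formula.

CH

mol C = 11.12 / 44.01 = 0.2527; mass C = 0.2527 × 12.01 = 3.035 g
mol H = 2 × (2.276 / 18.02) = 0.2526; mass H = 0.2526 × 1.008 = 0.2546 g
Ratios (÷ 0.2526): C 1.000, H 1.000
Ratio ≈ 1:1, so the empirical formula is CH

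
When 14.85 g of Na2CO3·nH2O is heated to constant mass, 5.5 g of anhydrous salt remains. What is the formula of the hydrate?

Mass of water lost = 14.85 − 5.5 = 9.35 g → 9.35 / 18.02 = 0.5189 mol H2O
Molar mass of Na2CO3 = 105.99 g/mol → mol Na2CO3 = 5.5 / 105.99 = 0.05189
n = 0.5189 / 0.05189 = 10.00 ≈ 10 → Na2CO3·10H2O

Na2CO3·10H2O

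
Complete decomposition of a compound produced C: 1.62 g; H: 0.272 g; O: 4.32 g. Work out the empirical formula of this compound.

Moles — C: 1.62 / 12.01 = 0.1349 mol; H: 0.272 / 1.008 = 0.2698 mol; O: 4.32 / 16.00 = 0.27 mol
Divide by the smallest (0.1349 mol C): C 1.000, H 2.000, O 2.002
≈ 1:2:2 → CH2O2

CH2O2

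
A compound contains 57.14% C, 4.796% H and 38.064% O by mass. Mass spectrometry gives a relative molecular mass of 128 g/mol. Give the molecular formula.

Assume 100 g: 57.14 g C, 4.796 g H, 38.064 g O.
Moles — C: 57.14 / 12.01 = 4.758 mol; H: 4.796 / 1.008 = 4.758 mol; O: 38.064 / 16.00 = 2.379 mol
Ratios (÷ 2.379): C 2.000, H 2.000, O 1.000
≈ 2:2:1 → C2H2O
Empirical-formula mass = 42.04 g/mol
n = 128 / 42.04 = 3.05 ≈ 3
Molecular formula = (C2H2O)×3 = C6H6O3

C6H6O3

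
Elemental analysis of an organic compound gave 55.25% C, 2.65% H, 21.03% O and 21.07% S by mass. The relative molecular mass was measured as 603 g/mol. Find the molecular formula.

Assume 100 g: 55.25 g C, 2.65 g H, 21.03 g O, 21.07 g S.
n(C) = 55.25/12.01 = 4.6, n(H) = 2.65/1.008 = 2.629, n(O) = 21.03/16.00 = 1.314, n(S) = 21.07/32.07 = 0.657
Ratios (÷ 0.657): C 7.002, H 4.001, O 2.001, S 1.000
≈ 7:4:2:1 → C7H4O2S
Empirical-formula mass = 152.17 g/mol
n = 603 / 152.17 = 3.96 ≈ 4
Molecular formula = (C7H4O2S)×4 = C28H16O8S4

C28H16O8S4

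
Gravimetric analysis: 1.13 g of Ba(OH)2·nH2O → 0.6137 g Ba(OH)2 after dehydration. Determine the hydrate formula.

Ba(OH)2·8H2O

Mass of water lost = 1.13 − 0.6137 = 0.5163 g → 0.5163 / 18.02 = 0.02865 mol H2O
Molar mass of Ba(OH)2 = 171.35 g/mol → mol Ba(OH)2 = 0.6137 / 171.35 = 0.003582
n = 0.02865 / 0.003582 = 8.00 ≈ 8 → Ba(OH)2·8H2O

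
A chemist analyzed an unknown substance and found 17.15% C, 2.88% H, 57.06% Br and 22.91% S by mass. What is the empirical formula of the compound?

Assume 100 g: 17.15 g C, 2.88 g H, 57.06 g Br, 22.91 g S.
Moles — C: 17.15 / 12.01 = 1.428 mol; H: 2.88 / 1.008 = 2.857 mol; Br: 57.06 / 79.90 = 0.7141 mol; S: 22.91 / 32.07 = 0.7144 mol
Ratios (÷ 0.7141): C 2.000, H 4.001, Br 1.000, S 1.000
≈ 2:4:1:1 → C2H4BrS

C2H4BrS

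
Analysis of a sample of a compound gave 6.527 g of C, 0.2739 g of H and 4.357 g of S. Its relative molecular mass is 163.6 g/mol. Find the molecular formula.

n(C) = 6.527/12.01 = 0.5435, n(H) = 0.2739/1.008 = 0.2717, n(S) = 4.357/32.07 = 0.1359
Divide by the smallest (0.1359 mol S): C 4.000, H 2.000, S 1.000
≈ 4:2:1 → C4H2S
Empirical-formula mass = 82.13 g/mol
n = 163.6 / 82.13 = 1.99 ≈ 2
Molecular formula = (C4H2S)×2 = C8H4S2

C8H4S2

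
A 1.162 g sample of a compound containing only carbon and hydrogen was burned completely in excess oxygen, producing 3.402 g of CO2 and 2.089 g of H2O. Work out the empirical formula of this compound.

CH3

mol C = 3.402 / 44.01 = 0.07730; mass C = 0.07730 × 12.01 = 0.9284 g
mol H = 2 × (2.089 / 18.02) = 0.2319; mass H = 0.2319 × 1.008 = 0.2337 g
Smallest is C at 0.0773 mol; normalising gives C 1.000, H 2.999
Ratio ≈ 1:3, so the empirical formula is CH3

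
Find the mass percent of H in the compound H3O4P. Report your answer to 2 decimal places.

Molar mass = 3(1.008) + 4(16.00) + 1(30.97) = 97.994 g/mol
Mass of H per mole = 3 × 1.008 = 3.024 g
% H = 3.024 / 97.994 × 100 = 3.09%

3.09%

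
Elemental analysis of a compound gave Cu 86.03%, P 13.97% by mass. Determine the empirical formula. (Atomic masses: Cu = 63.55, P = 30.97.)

Assume 100 g: 86.03 g Cu, 13.97 g P.
Cu: 86.03 g ÷ 63.55 g/mol = 1.354 mol
P: 13.97 g ÷ 30.97 g/mol = 0.4511 mol
Smallest is P at 0.4511 mol; normalising gives Cu 3.001, P 1.000
≈ 3:1 → Cu3P

Cu3P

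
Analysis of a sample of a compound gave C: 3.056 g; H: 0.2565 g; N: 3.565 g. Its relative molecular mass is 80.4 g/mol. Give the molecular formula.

C3H3N3

n(C) = 3.056/12.01 = 0.2545, n(H) = 0.2565/1.008 = 0.2545, n(N) = 3.565/14.01 = 0.2545
Smallest is C at 0.2545 mol; normalising gives C 1.000, H 1.000, N 1.000
≈ 1:1:1 → CHN
Empirical-formula mass = 27.03 g/mol
n = 80.4 / 27.03 = 2.97 ≈ 3
Molecular formula = (CHN)×3 = C3H3N3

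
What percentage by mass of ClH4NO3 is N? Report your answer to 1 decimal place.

13.8%

Molar mass = 1(35.45) + 4(1.008) + 1(14.01) + 3(16.00) = 101.492 g/mol
Mass of N per mole = 1 × 14.01 = 14.010 g
% N = 14.010 / 101.492 × 100 = 13.8%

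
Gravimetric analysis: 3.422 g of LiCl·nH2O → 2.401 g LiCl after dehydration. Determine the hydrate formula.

LiCl·H2O

Mass of water lost = 3.422 − 2.401 = 1.021 g → 1.021 / 18.02 = 0.05666 mol H2O
Molar mass of LiCl = 42.39 g/mol → mol LiCl = 2.401 / 42.39 = 0.05664
n = 0.05666 / 0.05664 = 1.00 ≈ 1 → LiCl·H2O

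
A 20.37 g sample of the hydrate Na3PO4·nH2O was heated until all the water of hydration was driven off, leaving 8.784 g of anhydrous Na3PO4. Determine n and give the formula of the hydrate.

Na3PO4·12H2O

Mass of water lost = 20.37 − 8.784 = 11.59 g → 11.59 / 18.02 = 0.643 mol H2O
Molar mass of Na3PO4 = 163.94 g/mol → mol Na3PO4 = 8.784 / 163.94 = 0.05358
n = 0.643 / 0.05358 = 12.00 ≈ 12 → Na3PO4·12H2O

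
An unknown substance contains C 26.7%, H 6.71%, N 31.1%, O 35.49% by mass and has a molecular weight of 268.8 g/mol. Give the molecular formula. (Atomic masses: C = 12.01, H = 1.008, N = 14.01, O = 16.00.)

C6H18N6O6

Assume 100 g: 26.7 g C, 6.71 g H, 31.1 g N, 35.49 g O.
Moles — C: 26.7 / 12.01 = 2.223 mol; H: 6.71 / 1.008 = 6.657 mol; N: 31.1 / 14.01 = 2.22 mol; O: 35.49 / 16.00 = 2.218 mol
Ratios (÷ 2.218): C 1.002, H 3.001, N 1.001, O 1.000
≈ 1:3:1:1 → CH3NO
Empirical-formula mass = 45.04 g/mol
n = 268.8 / 45.04 = 5.97 ≈ 6
Molecular formula = (CH3NO)×6 = C6H18N6O6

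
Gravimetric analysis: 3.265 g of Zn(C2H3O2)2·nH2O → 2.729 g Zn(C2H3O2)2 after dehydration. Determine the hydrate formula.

Zn(C2H3O2)2·2H2O

Mass of water lost = 3.265 − 2.729 = 0.536 g → 0.536 / 18.02 = 0.02974 mol H2O
Molar mass of Zn(C2H3O2)2 = 183.47 g/mol → mol Zn(C2H3O2)2 = 2.729 / 183.47 = 0.01487
n = 0.02974 / 0.01487 = 2.00 ≈ 2 → Zn(C2H3O2)2·2H2O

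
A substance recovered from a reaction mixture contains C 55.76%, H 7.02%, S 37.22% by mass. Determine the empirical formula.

Assume 100 g: 55.76 g C, 7.02 g H, 37.22 g S.
C: 55.76 g ÷ 12.01 g/mol = 4.643 mol
H: 7.02 g ÷ 1.008 g/mol = 6.964 mol
S: 37.22 g ÷ 32.07 g/mol = 1.161 mol
Divide by the smallest (1.161 mol S): C 4.000, H 6.001, S 1.000
≈ 4:6:1 → C4H6S

C4H6S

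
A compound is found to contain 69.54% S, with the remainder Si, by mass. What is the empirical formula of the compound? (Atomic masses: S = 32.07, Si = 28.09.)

S2Si

Assume 100 g: 69.54 g S, 30.46 g Si.
n(S) = 69.54/32.07 = 2.168, n(Si) = 30.46/28.09 = 1.084
Ratios (÷ 1.084): S 2.000, Si 1.000
→ S2Si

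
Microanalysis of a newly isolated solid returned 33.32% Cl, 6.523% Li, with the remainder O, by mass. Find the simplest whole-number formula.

Assume 100 g: 33.32 g Cl, 6.523 g Li, 60.157 g O.
n(Cl) = 33.32/35.45 = 0.9399, n(Li) = 6.523/6.94 = 0.9399, n(O) = 60.157/16.00 = 3.76
Ratios (÷ 0.9399): Cl 1.000, Li 1.000, O 4.000
≈ 1:1:4 → ClLiO4

ClLiO4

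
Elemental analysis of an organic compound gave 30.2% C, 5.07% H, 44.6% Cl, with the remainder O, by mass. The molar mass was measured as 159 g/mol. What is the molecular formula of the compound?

C4H8Cl2O2

Assume 100 g: 30.2 g C, 5.07 g H, 44.6 g Cl, 20.13 g O.
C: 30.2 g ÷ 12.01 g/mol = 2.515 mol
H: 5.07 g ÷ 1.008 g/mol = 5.03 mol
Cl: 44.6 g ÷ 35.45 g/mol = 1.258 mol
O: 20.13 g ÷ 16.00 g/mol = 1.258 mol
Ratios (÷ 1.258): C 1.999, H 3.998, Cl 1.000, O 1.000
→ C2H4ClO
Empirical-formula mass = 79.50 g/mol
n = 159 / 79.50 = 2.00 ≈ 2
Molecular formula = (C2H4ClO)×2 = C4H8Cl2O2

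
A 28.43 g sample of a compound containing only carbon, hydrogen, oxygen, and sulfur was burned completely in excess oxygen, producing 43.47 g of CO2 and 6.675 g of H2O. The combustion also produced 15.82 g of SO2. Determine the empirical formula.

mol C = 43.47 / 44.01 = 0.9877; mass C = 0.9877 × 12.01 = 11.86 g
mol H = 2 × (6.675 / 18.02) = 0.7408; mass H = 0.7408 × 1.008 = 0.7468 g
mol S = 15.82 / 64.07 = 0.2469; mass S = 7.919 g
mass O = 28.43 − (20.53) = 7.902 g → mol O = 0.4939
Ratios (÷ 0.2469): C 4.000, H 3.000, O 2.000, S 1.000
Ratio ≈ 4:3:2:1, so the empirical formula is C4H3O2S

C4H3O2S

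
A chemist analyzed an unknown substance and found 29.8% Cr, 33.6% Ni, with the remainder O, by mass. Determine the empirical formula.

Assume 100 g: 29.8 g Cr, 33.6 g Ni, 36.6 g O.
Moles — Cr: 29.8 / 52.00 = 0.5731 mol; Ni: 33.6 / 58.69 = 0.5725 mol; O: 36.6 / 16.00 = 2.288 mol
Smallest is Ni at 0.5725 mol; normalising gives Cr 1.001, Ni 1.000, O 3.996
≈ 1:1:4 → CrNiO4

CrNiO4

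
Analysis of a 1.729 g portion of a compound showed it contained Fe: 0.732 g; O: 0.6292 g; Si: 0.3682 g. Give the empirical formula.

n(Fe) = 0.732/55.85 = 0.01311, n(O) = 0.6292/16.00 = 0.03932, n(Si) = 0.3682/28.09 = 0.01311
Smallest is Fe at 0.01311 mol; normalising gives Fe 1.000, O 3.000, Si 1.000
→ FeO3Si

FeO3Si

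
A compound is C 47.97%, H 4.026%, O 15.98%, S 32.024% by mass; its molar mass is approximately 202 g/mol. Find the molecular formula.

C8H8O2S2

Assume 100 g: 47.97 g C, 4.026 g H, 15.98 g O, 32.024 g S.
C: 47.97 g ÷ 12.01 g/mol = 3.994 mol
H: 4.026 g ÷ 1.008 g/mol = 3.994 mol
O: 15.98 g ÷ 16.00 g/mol = 0.9988 mol
S: 32.024 g ÷ 32.07 g/mol = 0.9986 mol
Smallest is S at 0.9986 mol; normalising gives C 4.000, H 4.000, O 1.000, S 1.000
→ C4H4OS
Empirical-formula mass = 100.14 g/mol
n = 202 / 100.14 = 2.02 ≈ 2
Molecular formula = (C4H4OS)×2 = C8H8O2S2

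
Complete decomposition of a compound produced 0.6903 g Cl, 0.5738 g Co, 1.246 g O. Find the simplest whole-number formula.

Cl2CoO8

Moles — Cl: 0.6903 / 35.45 = 0.01947 mol; Co: 0.5738 / 58.93 = 0.009737 mol; O: 1.246 / 16.00 = 0.07787 mol
Ratios (÷ 0.009737): Cl 2.000, Co 1.000, O 7.998
Ratio ≈ 2:1:8, so the empirical formula is Cl2CoO8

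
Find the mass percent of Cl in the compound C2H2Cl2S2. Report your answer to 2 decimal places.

44.02%

Molar mass = 2(12.01) + 2(1.008) + 2(35.45) + 2(32.07) = 161.076 g/mol
Mass of Cl per mole = 2 × 35.45 = 70.900 g
% Cl = 70.900 / 161.076 × 100 = 44.02%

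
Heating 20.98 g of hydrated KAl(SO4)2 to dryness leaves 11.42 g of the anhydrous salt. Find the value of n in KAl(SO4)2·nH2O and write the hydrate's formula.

KAl(SO4)2·12H2O

Mass of water lost = 20.98 − 11.42 = 9.56 g → 9.56 / 18.02 = 0.5305 mol H2O
Molar mass of KAl(SO4)2 = 258.22 g/mol → mol KAl(SO4)2 = 11.42 / 258.22 = 0.04423
n = 0.5305 / 0.04423 = 12.00 ≈ 12 → KAl(SO4)2·12H2O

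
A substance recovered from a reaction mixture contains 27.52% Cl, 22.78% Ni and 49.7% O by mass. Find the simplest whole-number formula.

Assume 100 g: 27.52 g Cl, 22.78 g Ni, 49.7 g O.
n(Cl) = 27.52/35.45 = 0.7763, n(Ni) = 22.78/58.69 = 0.3881, n(O) = 49.7/16.00 = 3.106
Smallest is Ni at 0.3881 mol; normalising gives Cl 2.000, Ni 1.000, O 8.003
≈ 2:1:8 → Cl2NiO8

Cl2NiO8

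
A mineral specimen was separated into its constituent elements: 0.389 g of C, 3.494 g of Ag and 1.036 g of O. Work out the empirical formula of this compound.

C: 0.389 g ÷ 12.01 g/mol = 0.03239 mol
Ag: 3.494 g ÷ 107.87 g/mol = 0.03239 mol
O: 1.036 g ÷ 16.00 g/mol = 0.06475 mol
Smallest is C at 0.03239 mol; normalising gives C 1.000, Ag 1.000, O 1.999
Ratio ≈ 1:1:2, so the empirical formula is CAgO2

CAgO2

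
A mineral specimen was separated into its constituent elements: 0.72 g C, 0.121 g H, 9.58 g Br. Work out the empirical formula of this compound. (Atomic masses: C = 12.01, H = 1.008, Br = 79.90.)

n(C) = 0.72/12.01 = 0.05995, n(H) = 0.121/1.008 = 0.12, n(Br) = 9.58/79.90 = 0.1199
Ratios (÷ 0.05995): C 1.000, H 2.002, Br 2.000
Ratio ≈ 1:2:2, so the empirical formula is CH2Br2

CH2Br2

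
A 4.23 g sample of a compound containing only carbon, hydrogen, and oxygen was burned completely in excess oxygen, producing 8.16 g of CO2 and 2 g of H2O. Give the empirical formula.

C5H6O3

mol C = 8.16 / 44.01 = 0.1854; mass C = 0.1854 × 12.01 = 2.227 g
mol H = 2 × (2 / 18.02) = 0.2220; mass H = 0.2220 × 1.008 = 0.2238 g
mass O = 4.23 − (2.451) = 1.779 g → mol O = 0.1112
Ratios (÷ 0.1112): C 1.667, H 1.996, O 1.000
Scaling by 3: C 5.00, H 5.99, O 3.00 → C5H6O3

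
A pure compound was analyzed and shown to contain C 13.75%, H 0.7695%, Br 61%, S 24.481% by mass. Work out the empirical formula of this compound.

Assume 100 g: 13.75 g C, 0.7695 g H, 61 g Br, 24.481 g S.
n(C) = 13.75/12.01 = 1.145, n(H) = 0.7695/1.008 = 0.7634, n(Br) = 61/79.90 = 0.7635, n(S) = 24.481/32.07 = 0.7634
Ratios (÷ 0.7634): C 1.500, H 1.000, Br 1.000, S 1.000
Multiply by 2: C 3.00, H 2.00, Br 2.00, S 2.00 → C3H2Br2S2

C3H2Br2S2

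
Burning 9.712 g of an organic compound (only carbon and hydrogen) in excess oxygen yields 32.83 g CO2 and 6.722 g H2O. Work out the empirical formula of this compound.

CH

mol C = 32.83 / 44.01 = 0.7460; mass C = 0.7460 × 12.01 = 8.959 g
mol H = 2 × (6.722 / 18.02) = 0.7461; mass H = 0.7461 × 1.008 = 0.7520 g
Smallest is C at 0.746 mol; normalising gives C 1.000, H 1.000
Ratio ≈ 1:1, so the empirical formula is CH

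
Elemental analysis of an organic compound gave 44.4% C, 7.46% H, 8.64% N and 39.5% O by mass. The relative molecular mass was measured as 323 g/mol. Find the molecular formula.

Assume 100 g: 44.4 g C, 7.46 g H, 8.64 g N, 39.5 g O.
C: 44.4 g ÷ 12.01 g/mol = 3.697 mol
H: 7.46 g ÷ 1.008 g/mol = 7.401 mol
N: 8.64 g ÷ 14.01 g/mol = 0.6167 mol
O: 39.5 g ÷ 16.00 g/mol = 2.469 mol
Smallest is N at 0.6167 mol; normalising gives C 5.995, H 12.001, N 1.000, O 4.003
≈ 6:12:1:4 → C6H12NO4
Empirical-formula mass = 162.17 g/mol
n = 323 / 162.17 = 1.99 ≈ 2
Molecular formula = (C6H12NO4)×2 = C12H24N2O8

C12H24N2O8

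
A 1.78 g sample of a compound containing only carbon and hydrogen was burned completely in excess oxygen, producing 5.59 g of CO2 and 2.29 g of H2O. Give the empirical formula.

CH2

mol C = 5.59 / 44.01 = 0.1270; mass C = 0.1270 × 12.01 = 1.525 g
mol H = 2 × (2.29 / 18.02) = 0.2542; mass H = 0.2542 × 1.008 = 0.2562 g
Smallest is C at 0.127 mol; normalising gives C 1.000, H 2.001
Ratio ≈ 1:2, so the empirical formula is CH2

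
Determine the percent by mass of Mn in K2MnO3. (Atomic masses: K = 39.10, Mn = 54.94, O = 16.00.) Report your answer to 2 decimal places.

Molar mass = 2(39.10) + 1(54.94) + 3(16.00) = 181.140 g/mol
Mass of Mn per mole = 1 × 54.94 = 54.940 g
% Mn = 54.940 / 181.140 × 100 = 30.33%

30.33%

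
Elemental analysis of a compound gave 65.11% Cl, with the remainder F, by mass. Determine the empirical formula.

Assume 100 g: 65.11 g Cl, 34.89 g F.
Cl: 65.11 g ÷ 35.45 g/mol = 1.837 mol
F: 34.89 g ÷ 19.00 g/mol = 1.836 mol
Ratios (÷ 1.836): Cl 1.000, F 1.000
→ ClF

ClF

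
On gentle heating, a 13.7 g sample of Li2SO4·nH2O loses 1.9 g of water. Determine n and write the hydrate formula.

Mass of anhydrous Li2SO4 = 13.7 − 1.9 = 11.8 g
mol H2O = 1.9 / 18.02 = 0.1054
Molar mass of Li2SO4 = 109.95 g/mol → mol Li2SO4 = 11.8 / 109.95 = 0.1073
n = 0.1054 / 0.1073 = 0.98 ≈ 1 → Li2SO4·H2O

Li2SO4·H2O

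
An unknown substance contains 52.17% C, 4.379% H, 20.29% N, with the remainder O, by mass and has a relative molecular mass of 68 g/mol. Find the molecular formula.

C3H3NO

Assume 100 g: 52.17 g C, 4.379 g H, 20.29 g N, 23.161 g O.
C: 52.17 g ÷ 12.01 g/mol = 4.344 mol
H: 4.379 g ÷ 1.008 g/mol = 4.344 mol
N: 20.29 g ÷ 14.01 g/mol = 1.448 mol
O: 23.161 g ÷ 16.00 g/mol = 1.448 mol
Smallest is O at 1.448 mol; normalising gives C 3.001, H 3.001, N 1.000, O 1.000
→ C3H3NO
Empirical-formula mass = 69.06 g/mol
n = 68 / 69.06 = 0.98 ≈ 1
Molecular formula = empirical formula = C3H3NO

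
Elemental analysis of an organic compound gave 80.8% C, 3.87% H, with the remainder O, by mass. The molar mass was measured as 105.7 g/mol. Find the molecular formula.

Assume 100 g: 80.8 g C, 3.87 g H, 15.33 g O.
C: 80.8 g ÷ 12.01 g/mol = 6.728 mol
H: 3.87 g ÷ 1.008 g/mol = 3.839 mol
O: 15.33 g ÷ 16.00 g/mol = 0.9581 mol
Ratios (÷ 0.9581): C 7.022, H 4.007, O 1.000
≈ 7:4:1 → C7H4O
Empirical-formula mass = 104.10 g/mol
n = 105.7 / 104.10 = 1.02 ≈ 1
Molecular formula = empirical formula = C7H4O

C7H4O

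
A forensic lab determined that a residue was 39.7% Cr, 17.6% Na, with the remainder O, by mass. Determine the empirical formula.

Assume 100 g: 39.7 g Cr, 17.6 g Na, 42.7 g O.
Moles — Cr: 39.7 / 52.00 = 0.7635 mol; Na: 17.6 / 22.99 = 0.7656 mol; O: 42.7 / 16.00 = 2.669 mol
Ratios (÷ 0.7635): Cr 1.000, Na 1.003, O 3.496
Multiply by 2: Cr 2.00, Na 2.01, O 6.99 → Cr2Na2O7

Cr2Na2O7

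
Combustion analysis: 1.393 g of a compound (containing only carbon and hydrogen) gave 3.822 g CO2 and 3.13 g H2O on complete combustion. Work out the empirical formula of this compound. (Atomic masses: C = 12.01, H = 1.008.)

CH4

mol C = 3.822 / 44.01 = 0.08684; mass C = 0.08684 × 12.01 = 1.043 g
mol H = 2 × (3.13 / 18.02) = 0.3474; mass H = 0.3474 × 1.008 = 0.3502 g
Divide by the smallest (0.08684 mol C): C 1.000, H 4.000
Ratio ≈ 1:4, so the empirical formula is CH4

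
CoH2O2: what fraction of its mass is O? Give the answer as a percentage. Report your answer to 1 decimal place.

Molar mass = 1(58.93) + 2(1.008) + 2(16.00) = 92.946 g/mol
Mass of O per mole = 2 × 16.00 = 32.000 g
% O = 32.000 / 92.946 × 100 = 34.4%

34.4%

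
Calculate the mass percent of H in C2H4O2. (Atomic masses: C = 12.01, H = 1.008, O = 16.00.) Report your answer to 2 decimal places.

Molar mass = 2(12.01) + 4(1.008) + 2(16.00) = 60.052 g/mol
Mass of H per mole = 4 × 1.008 = 4.032 g
% H = 4.032 / 60.052 × 100 = 6.71%

6.71%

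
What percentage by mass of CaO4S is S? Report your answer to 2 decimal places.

23.55%

Molar mass = 1(40.08) + 4(16.00) + 1(32.07) = 136.150 g/mol
Mass of S per mole = 1 × 32.07 = 32.070 g
% S = 32.070 / 136.150 × 100 = 23.55%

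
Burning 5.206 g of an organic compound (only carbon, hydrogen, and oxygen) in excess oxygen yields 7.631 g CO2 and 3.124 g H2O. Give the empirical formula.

CH2O

mol C = 7.631 / 44.01 = 0.1734; mass C = 0.1734 × 12.01 = 2.082 g
mol H = 2 × (3.124 / 18.02) = 0.3467; mass H = 0.3467 × 1.008 = 0.3495 g
mass O = 5.206 − (2.432) = 2.774 g → mol O = 0.1734
Smallest is O at 0.1734 mol; normalising gives C 1.000, H 2.000, O 1.000
→ CH2O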